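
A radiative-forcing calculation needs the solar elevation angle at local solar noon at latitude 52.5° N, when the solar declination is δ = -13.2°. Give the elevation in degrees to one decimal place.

24.3°

At local noon the hour angle is zero, so the zenith angle equals |φ − δ| = |+52.5° − (-13.200°)| = 65.700°.
Elevation = 90° − 65.700° = 24.3°.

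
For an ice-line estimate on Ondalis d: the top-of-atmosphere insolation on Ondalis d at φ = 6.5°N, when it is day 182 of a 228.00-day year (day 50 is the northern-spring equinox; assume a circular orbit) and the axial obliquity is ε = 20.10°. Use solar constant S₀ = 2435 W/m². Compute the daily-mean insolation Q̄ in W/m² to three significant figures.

Solar longitude: λ_s = 360° × (182 − 50)/228.00 = 208.421°.
sin δ = sin 20.10° × sin 208.421° = -0.16356, so δ = -9.414°.
cos H₀ = −tan(+6.5°) tan(-9.414°) = 0.0189, H₀ = 1.5519 rad.
Bracket: H₀ sin φ sin δ + cos φ cos δ sin H₀ = 1.5519×0.11320×-0.16356 + 0.99357×0.98653×0.99982 = -0.028733 + 0.980010 = 0.951277.
Q̄ = (S₀/π) × [bracket] = (2435/π) × 0.951277 = 737.3 W/m².

Q̄ ≈ 737 W/m²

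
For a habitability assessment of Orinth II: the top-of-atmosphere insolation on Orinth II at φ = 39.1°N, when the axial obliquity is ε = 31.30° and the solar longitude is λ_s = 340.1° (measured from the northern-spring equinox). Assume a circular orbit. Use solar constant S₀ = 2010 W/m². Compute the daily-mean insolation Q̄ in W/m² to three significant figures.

Q̄ ≈ 382 W/m²

Solar declination: sin δ = sin ε · sin λ_s = sin 31.30° × sin 340.1° = -0.17683, so δ = -10.185°.
cos H₀ = −tan(+39.1°) tan(-10.185°) = 0.1460, H₀ = 1.4243 rad.
Bracket: H₀ sin φ sin δ + cos φ cos δ sin H₀ = 1.4243×0.63068×-0.17683 + 0.77605×0.98424×0.98928 = -0.158842 + 0.755631 = 0.596789.
Q̄ = (S₀/π) × [bracket] = (2010/π) × 0.596789 = 381.8 W/m².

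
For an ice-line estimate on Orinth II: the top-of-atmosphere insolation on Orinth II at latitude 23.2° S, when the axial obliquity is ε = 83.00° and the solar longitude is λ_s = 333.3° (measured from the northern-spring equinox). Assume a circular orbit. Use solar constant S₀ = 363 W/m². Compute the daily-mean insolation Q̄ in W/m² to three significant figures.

Solar declination: sin δ = sin ε · sin λ_s = sin 83.00° × sin 333.3° = -0.44597, so δ = -26.485°.
cos H₀ = −tan(-23.2°) tan(-26.485°) = -0.2136, H₀ = 1.7860 rad.
Bracket: H₀ sin φ sin δ + cos φ cos δ sin H₀ = 1.7860×-0.39394×-0.44597 + 0.91914×0.89505×0.97693 = 0.313774 + 0.803697 = 1.117471.
Q̄ = (S₀/π) × [bracket] = (363/π) × 1.117471 = 129.1 W/m².

Q̄ ≈ 129 W/m²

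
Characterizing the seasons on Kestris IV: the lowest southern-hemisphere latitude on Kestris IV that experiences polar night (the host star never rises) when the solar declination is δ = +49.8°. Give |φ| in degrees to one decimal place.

Polar night requires cos H₀ = −tan φ tan δ ≥ 1, i.e. tan φ tan δ ≤ −1.
The boundary is |tan φ| · |tan δ| = 1, so |φ| = 90° − |δ| = 90° − 49.8° = 40.2° in the southern hemisphere.

|φ| = 40.2°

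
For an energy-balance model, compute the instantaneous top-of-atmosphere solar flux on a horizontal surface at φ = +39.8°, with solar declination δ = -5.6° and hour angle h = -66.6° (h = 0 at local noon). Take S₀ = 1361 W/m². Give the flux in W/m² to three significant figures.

328 W/m²

cos θ_z = sin φ sin δ + cos φ cos δ cos h = -0.062464 + 0.303666 = 0.241202.
Flux = S₀ · cos θ_z = 1361 × 0.241202 = 328.3 W/m².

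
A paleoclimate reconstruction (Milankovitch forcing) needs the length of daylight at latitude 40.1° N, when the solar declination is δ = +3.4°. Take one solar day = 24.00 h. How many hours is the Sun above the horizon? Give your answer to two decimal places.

cos H₀ = −tan φ · tan δ = −tan(+40.1°) × tan(+3.400°) = -0.0500, so H₀ = 1.6208 rad = 92.87°.
Daylight = 2H₀/(2π) × 24.00 h = (1.6208/π) × 24.00 = 12.38 h.

12.38 h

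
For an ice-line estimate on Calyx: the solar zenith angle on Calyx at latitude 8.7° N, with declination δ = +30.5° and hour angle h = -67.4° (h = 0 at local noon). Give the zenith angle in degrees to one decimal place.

θ_z = 66.2°

cos θ_z = sin ϕ sin δ + cos ϕ cos δ cos h = 0.076771 + 0.327310 = 0.404081.
θ_z = arccos(0.404081) = 66.2°.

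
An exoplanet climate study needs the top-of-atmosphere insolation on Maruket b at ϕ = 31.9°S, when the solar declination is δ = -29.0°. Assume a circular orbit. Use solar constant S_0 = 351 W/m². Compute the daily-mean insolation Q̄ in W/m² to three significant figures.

cos h₀ = −tan(-31.9°) tan(-29.000°) = -0.3450, h₀ = 1.9231 rad.
Bracket: h₀ sin ϕ sin δ + cos ϕ cos δ sin h₀ = 1.9231×-0.52844×-0.48481 + 0.84897×0.87462×0.93859 = 0.492685 + 0.696928 = 1.189613.
Q̄ = (S_0/π) × [bracket] = (351/π) × 1.189613 = 132.9 W/m².

Q̄ ≈ 133 W/m²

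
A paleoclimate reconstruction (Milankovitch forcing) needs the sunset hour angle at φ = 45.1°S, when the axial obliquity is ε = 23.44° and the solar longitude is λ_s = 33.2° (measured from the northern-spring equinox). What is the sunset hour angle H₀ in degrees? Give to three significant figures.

H₀ = 77.1°

Solar declination: sin δ = sin ε · sin λ_s = sin 23.44° × sin 33.2° = 0.21781, so δ = +12.581°.
cos H₀ = −tan φ · tan δ = −tan(-45.1°) × tan(+12.581°) = 0.2240, so H₀ = 1.3449 rad = 77.06°.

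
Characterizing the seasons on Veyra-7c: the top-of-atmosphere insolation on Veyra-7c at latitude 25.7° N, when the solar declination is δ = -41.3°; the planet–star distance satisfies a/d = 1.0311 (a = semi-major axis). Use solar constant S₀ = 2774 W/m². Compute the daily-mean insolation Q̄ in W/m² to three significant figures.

cos H₀ = −tan(+25.7°) tan(-41.300°) = 0.4228, H₀ = 1.1343 rad.
Bracket: H₀ sin φ sin δ + cos φ cos δ sin H₀ = 1.1343×0.43366×-0.66000 + 0.90108×0.75126×0.90622 = -0.324654 + 0.613461 = 0.288807.
Inverse-square distance factor (a/d)² = 1.0311² = 1.063167.
Q̄ = (S₀/π) × 1.063167 × [bracket] = (2774/π) × 1.063167 × 0.288807 = 271.1 W/m².

Q̄ ≈ 271 W/m²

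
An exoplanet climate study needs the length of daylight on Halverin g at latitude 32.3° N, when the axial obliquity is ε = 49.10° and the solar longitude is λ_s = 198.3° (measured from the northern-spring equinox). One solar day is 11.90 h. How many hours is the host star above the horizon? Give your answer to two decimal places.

5.36 h

Solar declination: sin δ = sin ε · sin λ_s = sin 49.10° × sin 198.3° = -0.23733, so δ = -13.729°.
cos H₀ = −tan φ · tan δ = −tan(+32.3°) × tan(-13.729°) = 0.1544, so H₀ = 1.4157 rad = 81.12°.
Daylight = 2H₀/(2π) × 11.90 h = (1.4157/π) × 11.90 = 5.36 h.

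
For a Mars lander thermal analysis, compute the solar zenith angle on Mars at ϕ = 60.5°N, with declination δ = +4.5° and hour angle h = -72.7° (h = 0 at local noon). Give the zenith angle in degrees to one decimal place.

θ_z = 77.6°

cos θ_z = sin ϕ sin δ + cos ϕ cos δ cos h = 0.068287 + 0.145983 = 0.214270.
θ_z = arccos(0.214270) = 77.6°.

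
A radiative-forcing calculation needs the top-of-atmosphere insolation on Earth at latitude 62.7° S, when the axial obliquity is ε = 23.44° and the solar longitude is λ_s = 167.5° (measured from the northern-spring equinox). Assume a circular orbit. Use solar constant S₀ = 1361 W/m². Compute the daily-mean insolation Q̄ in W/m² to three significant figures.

Q̄ ≈ 149 W/m²

Solar declination: sin δ = sin ε · sin λ_s = sin 23.44° × sin 167.5° = 0.08610, so δ = +4.939°.
cos H₀ = −tan(-62.7°) tan(+4.939°) = 0.1674, H₀ = 1.4026 rad.
Bracket: H₀ sin φ sin δ + cos φ cos δ sin H₀ = 1.4026×-0.88862×0.08610 + 0.45865×0.99629×0.98588 = -0.107313 + 0.450496 = 0.343183.
Q̄ = (S₀/π) × [bracket] = (1361/π) × 0.343183 = 148.7 W/m².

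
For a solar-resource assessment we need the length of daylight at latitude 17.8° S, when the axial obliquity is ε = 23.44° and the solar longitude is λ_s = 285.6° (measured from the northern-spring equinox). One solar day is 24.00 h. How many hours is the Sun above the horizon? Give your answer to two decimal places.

13.02 h

Solar declination: sin δ = sin ε · sin λ_s = sin 23.44° × sin 285.6° = -0.38313, so δ = -22.528°.
cos H₀ = −tan φ · tan δ = −tan(-17.8°) × tan(-22.528°) = -0.1332, so H₀ = 1.7044 rad = 97.65°.
Daylight = 2H₀/(2π) × 24.00 h = (1.7044/π) × 24.00 = 13.02 h.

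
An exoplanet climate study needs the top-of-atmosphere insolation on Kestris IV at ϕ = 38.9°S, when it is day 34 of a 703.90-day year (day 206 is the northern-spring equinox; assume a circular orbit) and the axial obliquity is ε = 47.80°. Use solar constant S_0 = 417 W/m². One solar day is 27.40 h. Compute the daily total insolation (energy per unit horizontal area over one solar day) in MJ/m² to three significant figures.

19.4 MJ/m²

Solar longitude: L_s = 360° × (34 − 206)/703.90 = -87.967°, i.e. -87.967° + 360° = 272.033°.
sin δ = sin 47.80° × sin 272.033° = -0.74034, so δ = -47.760°.
cos h₀ = −tan(-38.9°) tan(-47.760°) = -0.8886, h₀ = 2.6652 rad.
Bracket: h₀ sin ϕ sin δ + cos ϕ cos δ sin h₀ = 2.6652×-0.62796×-0.74034 + 0.77824×0.67223×0.45860 = 1.239062 + 0.239919 = 1.478981.
Q̄ = (S_0/π) × [bracket] = (417/π) × 1.478981 = 196.31 W/m².
Daily total = Q̄ × 27.40 h × 3600 s/h = 196.31 × 27.40 × 3600 / 10⁶ = 19.36 MJ/m².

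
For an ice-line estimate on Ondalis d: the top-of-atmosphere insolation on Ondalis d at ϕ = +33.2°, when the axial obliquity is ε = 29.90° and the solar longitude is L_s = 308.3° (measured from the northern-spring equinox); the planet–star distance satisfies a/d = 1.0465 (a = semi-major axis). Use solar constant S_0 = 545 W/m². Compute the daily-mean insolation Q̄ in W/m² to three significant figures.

Solar declination: sin δ = sin ε · sin L_s = sin 29.90° × sin 308.3° = -0.39120, so δ = -23.029°.
cos h₀ = −tan(+33.2°) tan(-23.029°) = 0.2782, h₀ = 1.2889 rad.
Bracket: h₀ sin ϕ sin δ + cos ϕ cos δ sin h₀ = 1.2889×0.54756×-0.39120 + 0.83676×0.92031×0.96053 = -0.276089 + 0.739684 = 0.463595.
Inverse-square distance factor (a/d)² = 1.0465² = 1.095162.
Q̄ = (S_0/π) × 1.095162 × [bracket] = (545/π) × 1.095162 × 0.463595 = 88.08 W/m².

Q̄ ≈ 88.1 W/m²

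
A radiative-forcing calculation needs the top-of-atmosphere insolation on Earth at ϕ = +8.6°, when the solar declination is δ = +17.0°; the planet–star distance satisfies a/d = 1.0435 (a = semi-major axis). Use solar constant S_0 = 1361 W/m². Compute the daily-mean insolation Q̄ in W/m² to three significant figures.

cos h₀ = −tan(+8.6°) tan(+17.000°) = -0.0462, h₀ = 1.6171 rad.
Bracket: h₀ sin ϕ sin δ + cos ϕ cos δ sin h₀ = 1.6171×0.14954×0.29237 + 0.98876×0.95630×0.99893 = 0.070701 + 0.944539 = 1.015240.
Inverse-square distance factor (a/d)² = 1.0435² = 1.088892.
Q̄ = (S_0/π) × 1.088892 × [bracket] = (1361/π) × 1.088892 × 1.015240 = 478.9 W/m².

Q̄ ≈ 479 W/m²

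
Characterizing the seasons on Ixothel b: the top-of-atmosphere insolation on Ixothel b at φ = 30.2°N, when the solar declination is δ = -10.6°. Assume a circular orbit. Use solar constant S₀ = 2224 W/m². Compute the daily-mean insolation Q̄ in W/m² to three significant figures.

Q̄ ≈ 502 W/m²

cos H₀ = −tan(+30.2°) tan(-10.600°) = 0.1089, H₀ = 1.4617 rad.
Bracket: H₀ sin φ sin δ + cos φ cos δ sin H₀ = 1.4617×0.50302×-0.18395 + 0.86427×0.98294×0.99405 = -0.135252 + 0.844471 = 0.709219.
Q̄ = (S₀/π) × [bracket] = (2224/π) × 0.709219 = 502.1 W/m².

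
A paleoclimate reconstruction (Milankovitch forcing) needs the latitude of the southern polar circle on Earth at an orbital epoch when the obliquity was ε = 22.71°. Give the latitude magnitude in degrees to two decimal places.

67.29°

The polar circle is the lowest latitude that experiences at least one full rotation of continuous darkness at the northern-summer solstice; it lies at |ϕ| = 90° − ε = 90° − 22.71° = 67.29°.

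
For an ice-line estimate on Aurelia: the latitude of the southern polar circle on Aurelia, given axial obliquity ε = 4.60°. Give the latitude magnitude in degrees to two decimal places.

85.40°

The polar circle is the lowest latitude that experiences at least one full rotation of continuous darkness at the northern-summer solstice; it lies at |φ| = 90° − ε = 90° − 4.60° = 85.40°.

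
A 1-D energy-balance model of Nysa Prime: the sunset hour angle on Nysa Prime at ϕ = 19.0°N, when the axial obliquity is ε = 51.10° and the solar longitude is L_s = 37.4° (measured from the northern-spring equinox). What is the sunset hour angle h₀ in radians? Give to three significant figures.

Solar declination: sin δ = sin ε · sin L_s = sin 51.10° × sin 37.4° = 0.47269, so δ = +28.209°.
cos h₀ = −tan ϕ · tan δ = −tan(+19.0°) × tan(+28.209°) = -0.1847, so h₀ = 1.7566 rad = 100.64°.

h₀ = 1.76 rad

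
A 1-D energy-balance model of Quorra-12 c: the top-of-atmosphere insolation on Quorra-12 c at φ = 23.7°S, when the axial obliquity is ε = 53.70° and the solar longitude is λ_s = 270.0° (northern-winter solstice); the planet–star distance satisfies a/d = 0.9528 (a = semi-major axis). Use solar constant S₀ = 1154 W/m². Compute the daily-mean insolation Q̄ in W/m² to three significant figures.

Solar declination: sin δ = sin ε · sin λ_s = sin 53.70° × sin 270.0° = -0.80593, so δ = -53.700°.
cos H₀ = −tan(-23.7°) tan(-53.700°) = -0.5976, H₀ = 2.2113 rad.
Bracket: H₀ sin φ sin δ + cos φ cos δ sin H₀ = 2.2113×-0.40195×-0.80593 + 0.91566×0.59201×0.80181 = 0.716336 + 0.434645 = 1.150981.
Inverse-square distance factor (a/d)² = 0.9528² = 0.907828.
Q̄ = (S₀/π) × 0.907828 × [bracket] = (1154/π) × 0.907828 × 1.150981 = 383.8 W/m².

Q̄ ≈ 384 W/m²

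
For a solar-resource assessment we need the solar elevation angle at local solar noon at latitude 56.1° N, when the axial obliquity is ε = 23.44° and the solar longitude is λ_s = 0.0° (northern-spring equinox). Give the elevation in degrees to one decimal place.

33.9°

Solar declination: sin δ = sin ε · sin λ_s = sin 23.44° × sin 0.0° = 0.00000, so δ = +0.000°.
At local noon the hour angle is zero, so the zenith angle equals |φ − δ| = |+56.1° − (+0.000°)| = 56.100°.
Elevation = 90° − 56.100° = 33.9°.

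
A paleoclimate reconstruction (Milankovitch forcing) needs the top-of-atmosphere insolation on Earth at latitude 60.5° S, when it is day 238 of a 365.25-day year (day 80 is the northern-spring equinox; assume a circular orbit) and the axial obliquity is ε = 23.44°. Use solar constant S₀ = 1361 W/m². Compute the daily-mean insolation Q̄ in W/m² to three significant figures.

Solar longitude: λ_s = 360° × (238 − 80)/365.25 = 155.729°.
sin δ = sin 23.44° × sin 155.729° = 0.16351, so δ = +9.411°.
cos H₀ = −tan(-60.5°) tan(+9.411°) = 0.2930, H₀ = 1.2735 rad.
Bracket: H₀ sin φ sin δ + cos φ cos δ sin H₀ = 1.2735×-0.87036×0.16351 + 0.49242×0.98654×0.95613 = -0.181235 + 0.464480 = 0.283245.
Q̄ = (S₀/π) × [bracket] = (1361/π) × 0.283245 = 122.7 W/m².

Q̄ ≈ 123 W/m²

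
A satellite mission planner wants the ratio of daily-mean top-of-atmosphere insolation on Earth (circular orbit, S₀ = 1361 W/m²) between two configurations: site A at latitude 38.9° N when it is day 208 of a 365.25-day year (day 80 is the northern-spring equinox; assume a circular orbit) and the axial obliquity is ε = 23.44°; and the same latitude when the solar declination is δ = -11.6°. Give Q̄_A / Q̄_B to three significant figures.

— Configuration A (φ=+38.9°):
Solar longitude: λ_s = 360° × (208 − 80)/365.25 = 126.160°.
sin δ = sin 23.44° × sin 126.160° = 0.32116, so δ = +18.733°.
cos H₀ = −tan(+38.9°) tan(+18.733°) = -0.2736, H₀ = 1.8480 rad.
Bracket: H₀ sin φ sin δ + cos φ cos δ sin H₀ = 1.8480×0.62796×0.32116 + 0.77824×0.94702×0.96183 = 0.372697 + 0.708877 = 1.081574.
Q̄ = (S₀/π) × [bracket] = (1361/π) × 1.081574 = 468.56 W/m².
— Configuration B (φ=+38.9°):
cos H₀ = −tan(+38.9°) tan(-11.600°) = 0.1656, H₀ = 1.4044 rad.
Bracket: H₀ sin φ sin δ + cos φ cos δ sin H₀ = 1.4044×0.62796×-0.20108 + 0.77824×0.97958×0.98619 = -0.177334 + 0.751820 = 0.574486.
Q̄ = (S₀/π) × [bracket] = (1361/π) × 0.574486 = 248.88 W/m².
Ratio Q̄_A / Q̄_B = 468.56 / 248.88 = 1.883.

Q̄_A / Q̄_B ≈ 1.88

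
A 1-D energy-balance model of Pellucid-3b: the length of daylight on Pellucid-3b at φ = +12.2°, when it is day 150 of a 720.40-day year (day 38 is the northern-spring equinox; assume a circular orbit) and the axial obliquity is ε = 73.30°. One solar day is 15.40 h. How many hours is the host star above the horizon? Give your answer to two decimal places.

Solar longitude: λ_s = 360° × (150 − 38)/720.40 = 55.969°.
sin δ = sin 73.30° × sin 55.969° = 0.79378, so δ = +52.540°.
cos H₀ = −tan φ · tan δ = −tan(+12.2°) × tan(+52.540°) = -0.2822, so H₀ = 1.8569 rad = 106.39°.
Daylight = 2H₀/(2π) × 15.40 h = (1.8569/π) × 15.40 = 9.10 h.

9.10 h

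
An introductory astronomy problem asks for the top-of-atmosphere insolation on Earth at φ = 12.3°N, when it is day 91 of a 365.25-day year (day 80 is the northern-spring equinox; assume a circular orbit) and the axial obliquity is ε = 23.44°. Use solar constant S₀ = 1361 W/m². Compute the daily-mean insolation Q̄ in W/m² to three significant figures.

Solar longitude: λ_s = 360° × (91 − 80)/365.25 = 10.842°.
sin δ = sin 23.44° × sin 10.842° = 0.07482, so δ = +4.291°.
cos H₀ = −tan(+12.3°) tan(+4.291°) = -0.0164, H₀ = 1.5872 rad.
Bracket: H₀ sin φ sin δ + cos φ cos δ sin H₀ = 1.5872×0.21303×0.07482 + 0.97705×0.99720×0.99987 = 0.025298 + 0.974188 = 0.999486.
Q̄ = (S₀/π) × [bracket] = (1361/π) × 0.999486 = 433.0 W/m².

Q̄ ≈ 433 W/m²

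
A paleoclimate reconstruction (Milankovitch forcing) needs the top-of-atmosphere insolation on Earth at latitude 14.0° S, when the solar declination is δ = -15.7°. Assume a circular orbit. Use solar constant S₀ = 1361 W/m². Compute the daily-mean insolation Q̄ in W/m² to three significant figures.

Q̄ ≈ 450 W/m²

cos H₀ = −tan(-14.0°) tan(-15.700°) = -0.0701, H₀ = 1.6409 rad.
Bracket: H₀ sin φ sin δ + cos φ cos δ sin H₀ = 1.6409×-0.24192×-0.27060 + 0.97030×0.96269×0.99754 = 0.107419 + 0.931800 = 1.039219.
Q̄ = (S₀/π) × [bracket] = (1361/π) × 1.039219 = 450.2 W/m².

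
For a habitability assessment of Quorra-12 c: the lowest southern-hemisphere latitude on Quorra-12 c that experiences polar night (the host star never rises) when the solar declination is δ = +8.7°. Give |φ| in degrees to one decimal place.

|φ| = 81.3°

Polar night requires cos H₀ = −tan φ tan δ ≥ 1, i.e. tan φ tan δ ≤ −1.
The boundary is |tan φ| · |tan δ| = 1, so |φ| = 90° − |δ| = 90° − 8.7° = 81.3° in the southern hemisphere.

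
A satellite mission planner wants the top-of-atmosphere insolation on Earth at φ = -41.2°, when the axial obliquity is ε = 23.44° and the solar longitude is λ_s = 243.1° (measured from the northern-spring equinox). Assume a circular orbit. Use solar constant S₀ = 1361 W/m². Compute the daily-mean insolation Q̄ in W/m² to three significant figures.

Q̄ ≈ 481 W/m²

Solar declination: sin δ = sin ε · sin λ_s = sin 23.44° × sin 243.1° = -0.35475, so δ = -20.778°.
cos H₀ = −tan(-41.2°) tan(-20.778°) = -0.3322, H₀ = 1.9094 rad.
Bracket: H₀ sin φ sin δ + cos φ cos δ sin H₀ = 1.9094×-0.65869×-0.35475 + 0.75241×0.93496×0.94322 = 0.446170 + 0.663530 = 1.109700.
Q̄ = (S₀/π) × [bracket] = (1361/π) × 1.109700 = 480.7 W/m².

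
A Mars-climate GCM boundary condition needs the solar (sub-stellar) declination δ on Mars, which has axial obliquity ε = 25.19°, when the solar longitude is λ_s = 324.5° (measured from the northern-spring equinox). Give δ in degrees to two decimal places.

sin δ = sin ε · sin λ_s = sin 25.19° × sin 324.5° = -0.247160.
δ = arcsin(-0.247160) = -14.31°.

δ = -14.31°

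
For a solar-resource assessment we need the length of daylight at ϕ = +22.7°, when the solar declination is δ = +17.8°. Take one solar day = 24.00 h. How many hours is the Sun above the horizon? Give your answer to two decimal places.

cos h₀ = −tan ϕ · tan δ = −tan(+22.7°) × tan(+17.800°) = -0.1343, so h₀ = 1.7055 rad = 97.72°.
Daylight = 2h₀/(2π) × 24.00 h = (1.7055/π) × 24.00 = 13.03 h.

13.03 h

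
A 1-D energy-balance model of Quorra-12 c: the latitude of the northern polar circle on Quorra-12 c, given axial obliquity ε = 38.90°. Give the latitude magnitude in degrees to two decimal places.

51.10°

The polar circle is the lowest latitude that experiences at least one full rotation of continuous daylight at the northern-summer solstice; it lies at |φ| = 90° − ε = 90° − 38.90° = 51.10°.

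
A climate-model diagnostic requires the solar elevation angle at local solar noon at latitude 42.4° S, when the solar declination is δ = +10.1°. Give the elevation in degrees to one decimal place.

37.5°

At local noon the hour angle is zero, so the zenith angle equals |ϕ − δ| = |-42.4° − (+10.100°)| = 52.500°.
Elevation = 90° − 52.500° = 37.5°.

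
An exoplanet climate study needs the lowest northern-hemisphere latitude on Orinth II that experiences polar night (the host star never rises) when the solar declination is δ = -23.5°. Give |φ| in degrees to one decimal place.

|φ| = 66.5°

Polar night requires cos H₀ = −tan φ tan δ ≥ 1, i.e. tan φ tan δ ≤ −1.
The boundary is |tan φ| · |tan δ| = 1, so |φ| = 90° − |δ| = 90° − 23.5° = 66.5° in the northern hemisphere.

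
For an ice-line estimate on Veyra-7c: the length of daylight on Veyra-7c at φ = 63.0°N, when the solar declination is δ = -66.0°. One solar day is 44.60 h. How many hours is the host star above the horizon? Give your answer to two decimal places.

0.00 h

cos H₀ = −tan φ · tan δ = 4.4081 ≥ 1, so the host star never rises (polar night) and H₀ = 0.
Daylight = 2H₀/(2π) × 44.60 h = (0.0000/π) × 44.60 = 0.00 h.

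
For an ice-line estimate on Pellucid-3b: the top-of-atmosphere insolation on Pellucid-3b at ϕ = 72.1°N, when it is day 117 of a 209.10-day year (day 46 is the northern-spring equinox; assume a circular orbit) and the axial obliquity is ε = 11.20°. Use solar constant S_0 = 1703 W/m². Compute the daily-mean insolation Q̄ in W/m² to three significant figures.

Solar longitude: L_s = 360° × (117 − 46)/209.10 = 122.238°.
sin δ = sin 11.20° × sin 122.238° = 0.16429, so δ = +9.456°.
cos h₀ = −tan(+72.1°) tan(+9.456°) = -0.5157, h₀ = 2.1126 rad.
Bracket: h₀ sin ϕ sin δ + cos ϕ cos δ sin h₀ = 2.1126×0.95159×0.16429 + 0.30736×0.98641×0.85679 = 0.330277 + 0.259764 = 0.590041.
Q̄ = (S_0/π) × [bracket] = (1703/π) × 0.590041 = 319.9 W/m².

Q̄ ≈ 320 W/m²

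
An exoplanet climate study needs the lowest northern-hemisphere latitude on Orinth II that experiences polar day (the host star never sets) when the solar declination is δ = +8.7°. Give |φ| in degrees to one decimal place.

|φ| = 81.3°

Polar day requires cos H₀ = −tan φ tan δ ≤ −1, i.e. tan φ tan δ ≥ 1.
The boundary is |tan φ| · |tan δ| = 1, so |φ| = 90° − |δ| = 90° − 8.7° = 81.3° in the northern hemisphere.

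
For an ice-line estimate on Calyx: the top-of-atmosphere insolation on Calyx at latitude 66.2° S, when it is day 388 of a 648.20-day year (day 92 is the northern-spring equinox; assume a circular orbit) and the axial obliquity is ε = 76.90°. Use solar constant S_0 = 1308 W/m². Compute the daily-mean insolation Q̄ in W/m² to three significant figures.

Q̄ ≈ 37.2 W/m²

Solar longitude: L_s = 360° × (388 − 92)/648.20 = 164.394°.
sin δ = sin 76.90° × sin 164.394° = 0.26202, so δ = +15.190°.
cos h₀ = −tan(-66.2°) tan(+15.190°) = 0.6156, h₀ = 0.9077 rad.
Bracket: h₀ sin ϕ sin δ + cos ϕ cos δ sin h₀ = 0.9077×-0.91496×0.26202 + 0.40355×0.96506×0.78806 = -0.217610 + 0.306910 = 0.089300.
Q̄ = (S_0/π) × [bracket] = (1308/π) × 0.089300 = 37.18 W/m².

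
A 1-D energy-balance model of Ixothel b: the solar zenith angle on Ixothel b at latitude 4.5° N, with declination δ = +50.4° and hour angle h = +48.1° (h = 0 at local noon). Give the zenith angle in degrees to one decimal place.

θ_z = 61.0°

cos θ_z = sin φ sin δ + cos φ cos δ cos h = 0.060454 + 0.424380 = 0.484834.
θ_z = arccos(0.484834) = 61.0°.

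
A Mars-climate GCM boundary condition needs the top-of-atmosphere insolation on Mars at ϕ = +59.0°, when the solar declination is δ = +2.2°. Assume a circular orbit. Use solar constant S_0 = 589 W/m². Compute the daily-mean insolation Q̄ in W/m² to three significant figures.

cos h₀ = −tan(+59.0°) tan(+2.200°) = -0.0639, h₀ = 1.6348 rad.
Bracket: h₀ sin ϕ sin δ + cos ϕ cos δ sin h₀ = 1.6348×0.85717×0.03839 + 0.51504×0.99926×0.99795 = 0.053796 + 0.513604 = 0.567400.
Q̄ = (S_0/π) × [bracket] = (589/π) × 0.567400 = 106.4 W/m².

Q̄ ≈ 106 W/m²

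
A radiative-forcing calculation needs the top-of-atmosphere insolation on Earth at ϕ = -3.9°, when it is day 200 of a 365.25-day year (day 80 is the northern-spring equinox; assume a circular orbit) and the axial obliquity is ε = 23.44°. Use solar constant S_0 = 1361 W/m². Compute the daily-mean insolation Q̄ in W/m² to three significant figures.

Solar longitude: L_s = 360° × (200 − 80)/365.25 = 118.275°.
sin δ = sin 23.44° × sin 118.275° = 0.35033, so δ = +20.507°.
cos h₀ = −tan(-3.9°) tan(+20.507°) = 0.0255, h₀ = 1.5453 rad.
Bracket: h₀ sin ϕ sin δ + cos ϕ cos δ sin h₀ = 1.5453×-0.06802×0.35033 + 0.99768×0.93663×0.99967 = -0.036824 + 0.934149 = 0.897325.
Q̄ = (S_0/π) × [bracket] = (1361/π) × 0.897325 = 388.7 W/m².

Q̄ ≈ 389 W/m²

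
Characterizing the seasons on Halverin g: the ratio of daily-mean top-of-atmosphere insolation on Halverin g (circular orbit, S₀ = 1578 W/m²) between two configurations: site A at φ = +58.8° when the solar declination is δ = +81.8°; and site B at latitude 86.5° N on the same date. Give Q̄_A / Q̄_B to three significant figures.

Q̄_A / Q̄_B ≈ 0.857

— Configuration A (φ=+58.8°):
cos H₀ = −tan(+58.8°) tan(+81.800°) = -11.4585 ≤ −1 ⇒ polar day, H₀ = π.
Bracket: H₀ sin φ sin δ + cos φ cos δ sin H₀ = 3.1416×0.85536×0.98978 + 0.51803×0.14263×0.00000 = 2.659736 + 0.000000 = 2.659736.
Q̄ = (S₀/π) × [bracket] = (1578/π) × 2.659736 = 1336.0 W/m².
— Configuration B (φ=+86.5°):
cos H₀ = −tan(+86.5°) tan(+81.800°) = -113.4601 ≤ −1 ⇒ polar day, H₀ = π.
Bracket: H₀ sin φ sin δ + cos φ cos δ sin H₀ = 3.1416×0.99813×0.98978 + 0.06105×0.14263×0.00000 = 3.103678 + 0.000000 = 3.103678.
Q̄ = (S₀/π) × [bracket] = (1578/π) × 3.103678 = 1559.0 W/m².
Ratio Q̄_A / Q̄_B = 1336.0 / 1559.0 = 0.8570.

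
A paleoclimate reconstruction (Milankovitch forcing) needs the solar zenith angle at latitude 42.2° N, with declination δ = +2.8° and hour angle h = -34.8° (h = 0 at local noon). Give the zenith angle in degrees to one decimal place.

cos θ_z = sin φ sin δ + cos φ cos δ cos h = 0.032813 + 0.607585 = 0.640398.
θ_z = arccos(0.640398) = 50.2°.

θ_z = 50.2°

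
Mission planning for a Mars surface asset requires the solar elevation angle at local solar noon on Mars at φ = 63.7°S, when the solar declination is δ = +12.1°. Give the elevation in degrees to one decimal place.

14.2°

At local noon the hour angle is zero, so the zenith angle equals |φ − δ| = |-63.7° − (+12.100°)| = 75.800°.
Elevation = 90° − 75.800° = 14.2°.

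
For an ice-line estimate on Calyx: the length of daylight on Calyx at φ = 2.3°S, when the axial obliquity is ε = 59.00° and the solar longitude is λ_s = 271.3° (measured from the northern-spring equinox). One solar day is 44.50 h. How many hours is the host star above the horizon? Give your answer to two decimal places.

23.20 h

Solar declination: sin δ = sin ε · sin λ_s = sin 59.00° × sin 271.3° = -0.85695, so δ = -58.975°.
cos H₀ = −tan φ · tan δ = −tan(-2.3°) × tan(-58.975°) = -0.0668, so H₀ = 1.6376 rad = 93.83°.
Daylight = 2H₀/(2π) × 44.50 h = (1.6376/π) × 44.50 = 23.20 h.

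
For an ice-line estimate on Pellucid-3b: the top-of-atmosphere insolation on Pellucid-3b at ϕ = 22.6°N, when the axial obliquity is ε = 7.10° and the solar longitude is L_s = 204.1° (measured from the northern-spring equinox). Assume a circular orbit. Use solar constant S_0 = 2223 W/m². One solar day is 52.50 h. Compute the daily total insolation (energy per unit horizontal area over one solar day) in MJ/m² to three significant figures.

119 MJ/m²

Solar declination: sin δ = sin ε · sin L_s = sin 7.10° × sin 204.1° = -0.05047, so δ = -2.893°.
cos h₀ = −tan(+22.6°) tan(-2.893°) = 0.0210, h₀ = 1.5498 rad.
Bracket: h₀ sin ϕ sin δ + cos ϕ cos δ sin h₀ = 1.5498×0.38430×-0.05047 + 0.92321×0.99873×0.99978 = -0.030059 + 0.921835 = 0.891776.
Q̄ = (S_0/π) × [bracket] = (2223/π) × 0.891776 = 631.02 W/m².
Daily total = Q̄ × 52.50 h × 3600 s/h = 631.02 × 52.50 × 3600 / 10⁶ = 119.3 MJ/m².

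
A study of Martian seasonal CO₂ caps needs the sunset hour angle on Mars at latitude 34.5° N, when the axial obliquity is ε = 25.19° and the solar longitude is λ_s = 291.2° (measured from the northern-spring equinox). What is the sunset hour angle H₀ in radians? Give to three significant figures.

H₀ = 1.27 rad

Solar declination: sin δ = sin ε · sin λ_s = sin 25.19° × sin 291.2° = -0.39682, so δ = -23.379°.
cos H₀ = −tan φ · tan δ = −tan(+34.5°) × tan(-23.379°) = 0.2971, so H₀ = 1.2691 rad = 72.72°.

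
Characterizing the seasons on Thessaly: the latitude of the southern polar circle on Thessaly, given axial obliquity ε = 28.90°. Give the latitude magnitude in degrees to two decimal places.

61.10°

The polar circle is the lowest latitude that experiences at least one full rotation of continuous darkness at the northern-summer solstice; it lies at |φ| = 90° − ε = 90° − 28.90° = 61.10°.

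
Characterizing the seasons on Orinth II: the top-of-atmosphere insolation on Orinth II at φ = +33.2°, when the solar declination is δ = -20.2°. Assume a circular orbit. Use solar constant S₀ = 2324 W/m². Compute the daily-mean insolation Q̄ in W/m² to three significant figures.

Q̄ ≈ 378 W/m²

cos H₀ = −tan(+33.2°) tan(-20.200°) = 0.2408, H₀ = 1.3276 rad.
Bracket: H₀ sin φ sin δ + cos φ cos δ sin H₀ = 1.3276×0.54756×-0.34530 + 0.83676×0.93849×0.97058 = -0.251013 + 0.762188 = 0.511175.
Q̄ = (S₀/π) × [bracket] = (2324/π) × 0.511175 = 378.1 W/m².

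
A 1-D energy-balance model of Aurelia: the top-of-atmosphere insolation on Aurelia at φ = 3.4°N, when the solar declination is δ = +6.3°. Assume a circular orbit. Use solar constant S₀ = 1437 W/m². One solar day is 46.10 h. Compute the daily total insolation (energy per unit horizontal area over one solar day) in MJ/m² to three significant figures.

cos H₀ = −tan(+3.4°) tan(+6.300°) = -0.0066, H₀ = 1.5774 rad.
Bracket: H₀ sin φ sin δ + cos φ cos δ sin H₀ = 1.5774×0.05931×0.10973 + 0.99824×0.99396×0.99998 = 0.010266 + 0.992191 = 1.002457.
Q̄ = (S₀/π) × [bracket] = (1437/π) × 1.002457 = 458.54 W/m².
Daily total = Q̄ × 46.10 h × 3600 s/h = 458.54 × 46.10 × 3600 / 10⁶ = 76.10 MJ/m².

76.1 MJ/m²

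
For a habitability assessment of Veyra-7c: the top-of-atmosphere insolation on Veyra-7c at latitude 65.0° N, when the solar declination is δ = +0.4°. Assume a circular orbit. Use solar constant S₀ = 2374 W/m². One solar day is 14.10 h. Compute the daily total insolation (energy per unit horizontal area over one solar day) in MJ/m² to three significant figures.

16.6 MJ/m²

cos H₀ = −tan(+65.0°) tan(+0.400°) = -0.0150, H₀ = 1.5858 rad.
Bracket: H₀ sin φ sin δ + cos φ cos δ sin H₀ = 1.5858×0.90631×0.00698 + 0.42262×0.99998×0.99989 = 0.010032 + 0.422565 = 0.432597.
Q̄ = (S₀/π) × [bracket] = (2374/π) × 0.432597 = 326.90 W/m².
Daily total = Q̄ × 14.10 h × 3600 s/h = 326.90 × 14.10 × 3600 / 10⁶ = 16.59 MJ/m².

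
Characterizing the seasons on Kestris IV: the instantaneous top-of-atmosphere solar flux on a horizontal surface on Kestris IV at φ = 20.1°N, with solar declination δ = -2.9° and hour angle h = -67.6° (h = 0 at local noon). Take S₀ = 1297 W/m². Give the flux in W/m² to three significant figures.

441 W/m²

cos θ_z = sin φ sin δ + cos φ cos δ cos h = -0.017387 + 0.357403 = 0.340016.
Flux = S₀ · cos θ_z = 1297 × 0.340016 = 441.0 W/m².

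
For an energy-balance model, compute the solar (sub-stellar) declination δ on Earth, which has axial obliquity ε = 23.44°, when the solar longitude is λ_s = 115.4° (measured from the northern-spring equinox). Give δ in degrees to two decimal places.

δ = +21.06°

sin δ = sin ε · sin λ_s = sin 23.44° × sin 115.4° = 0.359336.
δ = arcsin(0.359336) = +21.06°.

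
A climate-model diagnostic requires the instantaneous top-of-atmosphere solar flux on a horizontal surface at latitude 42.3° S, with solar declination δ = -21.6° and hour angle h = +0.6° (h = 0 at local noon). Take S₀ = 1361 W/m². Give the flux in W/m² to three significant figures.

cos θ_z = sin φ sin δ + cos φ cos δ cos h = 0.247752 + 0.687654 = 0.935406.
Flux = S₀ · cos θ_z = 1361 × 0.935406 = 1273 W/m².

1.27e+03 W/m²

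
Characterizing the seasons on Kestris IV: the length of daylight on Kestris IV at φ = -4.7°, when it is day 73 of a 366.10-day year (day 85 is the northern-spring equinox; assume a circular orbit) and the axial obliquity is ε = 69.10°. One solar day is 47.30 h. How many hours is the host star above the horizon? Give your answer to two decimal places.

Solar longitude: λ_s = 360° × (73 − 85)/366.10 = -11.800°, i.e. -11.800° + 360° = 348.200°.
sin δ = sin 69.10° × sin 348.200° = -0.19104, so δ = -11.014°.
cos H₀ = −tan φ · tan δ = −tan(-4.7°) × tan(-11.014°) = -0.0160, so H₀ = 1.5868 rad = 90.92°.
Daylight = 2H₀/(2π) × 47.30 h = (1.5868/π) × 47.30 = 23.89 h.

23.89 h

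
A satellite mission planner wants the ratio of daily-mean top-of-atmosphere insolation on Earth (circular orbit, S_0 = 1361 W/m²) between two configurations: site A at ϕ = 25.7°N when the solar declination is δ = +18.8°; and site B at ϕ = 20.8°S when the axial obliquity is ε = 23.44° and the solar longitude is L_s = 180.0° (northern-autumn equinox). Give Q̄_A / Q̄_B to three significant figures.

Q̄_A / Q̄_B ≈ 1.16

— Configuration A (ϕ=+25.7°):
cos h₀ = −tan(+25.7°) tan(+18.800°) = -0.1638, h₀ = 1.7354 rad.
Bracket: h₀ sin ϕ sin δ + cos ϕ cos δ sin h₀ = 1.7354×0.43366×0.32227 + 0.90108×0.94665×0.98649 = 0.242532 + 0.841483 = 1.084015.
Q̄ = (S_0/π) × [bracket] = (1361/π) × 1.084015 = 469.62 W/m².
— Configuration B (ϕ=-20.8°):
Solar declination: sin δ = sin ε · sin L_s = sin 23.44° × sin 180.0° = 0.00000, so δ = +0.000°.
cos h₀ = −tan(-20.8°) tan(+0.000°) = 0.0000, h₀ = 1.5708 rad.
Bracket: h₀ sin ϕ sin δ + cos ϕ cos δ sin h₀ = 1.5708×-0.35511×0.00000 + 0.93483×1.00000×1.00000 = -0.000000 + 0.934830 = 0.934830.
Q̄ = (S_0/π) × [bracket] = (1361/π) × 0.934830 = 404.99 W/m².
Ratio Q̄_A / Q̄_B = 469.62 / 404.99 = 1.160.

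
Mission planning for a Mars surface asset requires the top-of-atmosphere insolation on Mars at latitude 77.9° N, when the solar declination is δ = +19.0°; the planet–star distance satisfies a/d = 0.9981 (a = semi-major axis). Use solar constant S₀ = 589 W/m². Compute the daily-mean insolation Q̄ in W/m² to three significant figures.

cos H₀ = −tan(+77.9°) tan(+19.000°) = -1.6061 ≤ −1 ⇒ polar day, H₀ = π.
Bracket: H₀ sin φ sin δ + cos φ cos δ sin H₀ = 3.1416×0.97778×0.32557 + 0.20962×0.94552×0.00000 = 1.000084 + 0.000000 = 1.000084.
Inverse-square distance factor (a/d)² = 0.9981² = 0.996204.
Q̄ = (S₀/π) × 0.996204 × [bracket] = (589/π) × 0.996204 × 1.000084 = 186.8 W/m².

Q̄ ≈ 187 W/m²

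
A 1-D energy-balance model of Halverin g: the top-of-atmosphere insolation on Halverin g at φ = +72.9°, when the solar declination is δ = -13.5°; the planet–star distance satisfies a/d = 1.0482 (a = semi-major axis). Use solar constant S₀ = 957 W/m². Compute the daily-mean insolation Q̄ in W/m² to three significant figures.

Q̄ ≈ 9.39 W/m²

cos H₀ = −tan(+72.9°) tan(-13.500°) = 0.7804, H₀ = 0.6755 rad.
Bracket: H₀ sin φ sin δ + cos φ cos δ sin H₀ = 0.6755×0.95579×-0.23345 + 0.29404×0.97237×0.62530 = -0.150724 + 0.178783 = 0.028059.
Inverse-square distance factor (a/d)² = 1.0482² = 1.098723.
Q̄ = (S₀/π) × 1.098723 × [bracket] = (957/π) × 1.098723 × 0.028059 = 9.391 W/m².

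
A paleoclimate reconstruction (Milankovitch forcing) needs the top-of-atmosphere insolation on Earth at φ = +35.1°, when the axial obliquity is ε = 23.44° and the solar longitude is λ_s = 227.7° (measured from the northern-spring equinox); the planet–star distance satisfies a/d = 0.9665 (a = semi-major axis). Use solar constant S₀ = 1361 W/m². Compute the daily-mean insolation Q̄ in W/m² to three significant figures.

Solar declination: sin δ = sin ε · sin λ_s = sin 23.44° × sin 227.7° = -0.29422, so δ = -17.111°.
cos H₀ = −tan(+35.1°) tan(-17.111°) = 0.2164, H₀ = 1.3527 rad.
Bracket: H₀ sin φ sin δ + cos φ cos δ sin H₀ = 1.3527×0.57501×-0.29422 + 0.81815×0.95574×0.97631 = -0.228849 + 0.763415 = 0.534566.
Inverse-square distance factor (a/d)² = 0.9665² = 0.934122.
Q̄ = (S₀/π) × 0.934122 × [bracket] = (1361/π) × 0.934122 × 0.534566 = 216.3 W/m².

Q̄ ≈ 216 W/m²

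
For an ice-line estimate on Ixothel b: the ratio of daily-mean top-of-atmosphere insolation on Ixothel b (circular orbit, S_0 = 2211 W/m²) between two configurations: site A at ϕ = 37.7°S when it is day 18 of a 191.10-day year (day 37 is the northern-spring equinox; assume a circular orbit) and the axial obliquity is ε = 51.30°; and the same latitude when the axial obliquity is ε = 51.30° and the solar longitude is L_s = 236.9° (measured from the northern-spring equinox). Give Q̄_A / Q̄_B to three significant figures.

— Configuration A (ϕ=-37.7°):
Solar longitude: L_s = 360° × (18 − 37)/191.10 = -35.793°, i.e. -35.793° + 360° = 324.207°.
sin δ = sin 51.30° × sin 324.207° = -0.45644, so δ = -27.158°.
cos h₀ = −tan(-37.7°) tan(-27.158°) = -0.3965, h₀ = 1.9785 rad.
Bracket: h₀ sin ϕ sin δ + cos ϕ cos δ sin h₀ = 1.9785×-0.61153×-0.45644 + 0.79122×0.88975×0.91804 = 0.552252 + 0.646289 = 1.198541.
Q̄ = (S_0/π) × [bracket] = (2211/π) × 1.198541 = 843.51 W/m².
— Configuration B (ϕ=-37.7°):
Solar declination: sin δ = sin ε · sin L_s = sin 51.30° × sin 236.9° = -0.65378, so δ = -40.827°.
cos h₀ = −tan(-37.7°) tan(-40.827°) = -0.6678, h₀ = 2.3020 rad.
Bracket: h₀ sin ϕ sin δ + cos ϕ cos δ sin h₀ = 2.3020×-0.61153×-0.65378 + 0.79122×0.75668×0.74436 = 0.920354 + 0.445649 = 1.366003.
Q̄ = (S_0/π) × [bracket] = (2211/π) × 1.366003 = 961.37 W/m².
Ratio Q̄_A / Q̄_B = 843.51 / 961.37 = 0.8774.

Q̄_A / Q̄_B ≈ 0.877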